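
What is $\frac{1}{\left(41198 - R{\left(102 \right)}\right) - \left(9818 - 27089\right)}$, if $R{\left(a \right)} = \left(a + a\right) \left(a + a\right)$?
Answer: $\frac{1}{16853} \approx 5.9337 \cdot 10^{-5}$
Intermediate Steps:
$R{\left(a \right)} = 4 a^{2}$ ($R{\left(a \right)} = 2 a 2 a = 4 a^{2}$)
$\frac{1}{\left(41198 - R{\left(102 \right)}\right) - \left(9818 - 27089\right)} = \frac{1}{\left(41198 - 4 \cdot 102^{2}\right) - \left(9818 - 27089\right)} = \frac{1}{\left(41198 - 4 \cdot 10404\right) - \left(9818 - 27089\right)} = \frac{1}{\left(41198 - 41616\right) - -17271} = \frac{1}{\left(41198 - 41616\right) + 17271} = \frac{1}{-418 + 17271} = \frac{1}{16853}$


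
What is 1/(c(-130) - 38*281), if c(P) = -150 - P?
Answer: -1/10698 ≈ -9.3475e-5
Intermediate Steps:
1/(c(-130) - 38*281) = 1/((-150 - 1*(-130)) - 38*281) = 1/((-150 + 130) - 10678) = 1/(-20 - 10678) = 1/(-10698) = -1/10698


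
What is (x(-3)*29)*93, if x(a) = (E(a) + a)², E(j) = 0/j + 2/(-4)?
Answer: 132153/4 ≈ 33038.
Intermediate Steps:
E(j) = -½ (E(j) = 0 + 2*(-¼) = 0 - ½ = -½)
x(a) = (-½ + a)²
(x(-3)*29)*93 = (((-1 + 2*(-3))²/4)*29)*93 = (((-1 - 6)²/4)*29)*93 = (((¼)*(-7)²)*29)*93 = (((¼)*49)*29)*93 = ((49/4)*29)*93 = (1421/4)*93 = 132153/4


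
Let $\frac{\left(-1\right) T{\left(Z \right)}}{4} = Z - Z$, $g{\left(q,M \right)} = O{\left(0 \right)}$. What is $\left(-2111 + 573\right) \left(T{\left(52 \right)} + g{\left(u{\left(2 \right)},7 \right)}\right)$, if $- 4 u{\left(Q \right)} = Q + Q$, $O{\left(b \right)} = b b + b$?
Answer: $0$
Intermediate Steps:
$O{\left(b \right)} = b + b^{2}$ ($O{\left(b \right)} = b^{2} + b = b + b^{2}$)
$u{\left(Q \right)} = - \frac{Q}{2}$ ($u{\left(Q \right)} = - \frac{Q + Q}{4} = - \frac{2 Q}{4} = - \frac{Q}{2}$)
$g{\left(q,M \right)} = 0$ ($g{\left(q,M \right)} = 0 \left(1 + 0\right) = 0 \cdot 1 = 0$)
$T{\left(Z \right)} = 0$ ($T{\left(Z \right)} = - 4 \left(Z - Z\right) = \left(-4\right) 0 = 0$)
$\left(-2111 + 573\right) \left(T{\left(52 \right)} + g{\left(u{\left(2 \right)},7 \right)}\right) = \left(-2111 + 573\right) \left(0 + 0\right) = \left(-1538\right) 0 = 0$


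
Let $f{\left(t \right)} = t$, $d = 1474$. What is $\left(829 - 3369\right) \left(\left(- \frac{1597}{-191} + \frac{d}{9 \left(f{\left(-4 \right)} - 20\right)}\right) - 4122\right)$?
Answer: $\frac{53973035945}{5157} \approx 1.0466 \cdot 10^{7}$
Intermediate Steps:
$\left(829 - 3369\right) \left(\left(- \frac{1597}{-191} + \frac{d}{9 \left(f{\left(-4 \right)} - 20\right)}\right) - 4122\right) = \left(829 - 3369\right) \left(\left(- \frac{1597}{-191} + \frac{1474}{9 \left(-4 - 20\right)}\right) - 4122\right) = - 2540 \left(\left(\left(-1597\right) \left(- \frac{1}{191}\right) + \frac{1474}{9 \left(-24\right)}\right) - 4122\right) = - 2540 \left(\left(\frac{1597}{191} + \frac{1474}{-216}\right) - 4122\right) = - 2540 \left(\left(\frac{1597}{191} + 1474 \left(- \frac{1}{216}\right)\right) - 4122\right) = - 2540 \left(\left(\frac{1597}{191} - \frac{737}{108}\right) - 4122\right) = - 2540 \left(\frac{31709}{20628} - 4122\right) = \left(-2540\right) \left(- \frac{84996907}{20628}\right) = \frac{53973035945}{5157}$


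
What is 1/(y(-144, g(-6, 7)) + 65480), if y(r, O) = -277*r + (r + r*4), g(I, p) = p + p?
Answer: 1/104648 ≈ 9.5558e-6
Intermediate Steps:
g(I, p) = 2*p
y(r, O) = -272*r (y(r, O) = -277*r + (r + 4*r) = -277*r + 5*r = -272*r)
1/(y(-144, g(-6, 7)) + 65480) = 1/(-272*(-144) + 65480) = 1/(39168 + 65480) = 1/104648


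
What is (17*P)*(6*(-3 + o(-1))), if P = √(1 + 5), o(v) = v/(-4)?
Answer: -561*√6/2 ≈ -687.08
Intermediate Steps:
o(v) = -v/4 (o(v) = v*(-¼) = -v/4)
P = √6 ≈ 2.4495
(17*P)*(6*(-3 + o(-1))) = (17*√6)*(6*(-3 - ¼*(-1))) = (17*√6)*(6*(-3 + ¼)) = (17*√6)*(6*(-11/4)) = (17*√6)*(-33/2) = -561*√6/2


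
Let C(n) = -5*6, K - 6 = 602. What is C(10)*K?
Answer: -18240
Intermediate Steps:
K = 608 (K = 6 + 602 = 608)
C(n) = -30
C(10)*K = -30*608 = -18240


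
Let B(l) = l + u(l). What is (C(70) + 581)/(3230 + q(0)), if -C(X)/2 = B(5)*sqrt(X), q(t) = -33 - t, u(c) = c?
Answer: 581/3197 - 20*sqrt(70)/3197 ≈ 0.12939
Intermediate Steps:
B(l) = 2*l (B(l) = l + l = 2*l)
C(X) = -20*sqrt(X) (C(X) = -2*2*5*sqrt(X) = -20*sqrt(X))
(C(70) + 581)/(3230 + q(0)) = (-20*sqrt(70) + 581)/(3230 + (-33 - 1*0)) = (581 - 20*sqrt(70))/(3230 + (-33 + 0)) = (581 - 20*sqrt(70))/(3230 - 33) = (581 - 20*sqrt(70))/3197 = (581 - 20*sqrt(70))*(1/3197) = 581/3197 - 20*sqrt(70)/3197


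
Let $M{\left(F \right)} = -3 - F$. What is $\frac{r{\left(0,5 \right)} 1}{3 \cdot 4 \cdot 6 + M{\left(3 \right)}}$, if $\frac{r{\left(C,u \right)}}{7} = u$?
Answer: $\frac{35}{66} \approx 0.5303$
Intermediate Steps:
$r{\left(C,u \right)} = 7 u$
$\frac{r{\left(0,5 \right)} 1}{3 \cdot 4 \cdot 6 + M{\left(3 \right)}} = \frac{7 \cdot 5 \cdot 1}{3 \cdot 4 \cdot 6 - 6} = \frac{35 \cdot 1}{12 \cdot 6 - 6} = \frac{35}{72 - 6} = \frac{35}{66}$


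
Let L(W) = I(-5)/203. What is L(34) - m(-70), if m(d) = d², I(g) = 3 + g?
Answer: -994702/203 ≈ -4900.0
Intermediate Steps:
L(W) = -2/203 (L(W) = (3 - 5)/203 = -2*1/203 = -2/203)
L(34) - m(-70) = -2/203 - 1*(-70)² = -2/203 - 1*4900 = -2/203 - 4900 = -994702/203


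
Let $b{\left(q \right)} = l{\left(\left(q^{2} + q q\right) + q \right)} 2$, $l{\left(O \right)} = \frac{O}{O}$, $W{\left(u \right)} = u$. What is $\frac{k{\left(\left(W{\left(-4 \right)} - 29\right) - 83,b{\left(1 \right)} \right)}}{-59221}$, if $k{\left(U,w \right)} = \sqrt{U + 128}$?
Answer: $- \frac{2 \sqrt{3}}{59221} \approx -5.8495 \cdot 10^{-5}$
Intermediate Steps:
$l{\left(O \right)} = 1$
$b{\left(q \right)} = 2$ ($b{\left(q \right)} = 1 \cdot 2 = 2$)
$k{\left(U,w \right)} = \sqrt{128 + U}$
$\frac{k{\left(\left(W{\left(-4 \right)} - 29\right) - 83,b{\left(1 \right)} \right)}}{-59221} = \frac{\sqrt{128 - 116}}{-59221} = \sqrt{128 - 116} \left(- \frac{1}{59221}\right) = \sqrt{12} \left(- \frac{1}{59221}\right) = 2 \sqrt{3} \left(- \frac{1}{59221}\right) = - \frac{2 \sqrt{3}}{59221}$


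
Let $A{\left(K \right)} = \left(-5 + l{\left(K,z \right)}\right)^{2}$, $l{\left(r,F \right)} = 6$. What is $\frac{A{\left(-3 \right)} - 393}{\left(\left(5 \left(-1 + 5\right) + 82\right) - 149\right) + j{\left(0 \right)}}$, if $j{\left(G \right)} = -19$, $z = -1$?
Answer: $\frac{196}{33} \approx 5.9394$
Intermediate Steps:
$A{\left(K \right)} = 1$ ($A{\left(K \right)} = \left(-5 + 6\right)^{2} = 1^{2} = 1$)
$\frac{A{\left(-3 \right)} - 393}{\left(\left(5 \left(-1 + 5\right) + 82\right) - 149\right) + j{\left(0 \right)}} = \frac{1 - 393}{\left(\left(5 \left(-1 + 5\right) + 82\right) - 149\right) - 19} = - \frac{392}{\left(\left(5 \cdot 4 + 82\right) - 149\right) - 19} = - \frac{392}{\left(\left(20 + 82\right) - 149\right) - 19} = - \frac{392}{\left(102 - 149\right) - 19} = - \frac{392}{-47 - 19} = - \frac{392}{-66} = \left(-392\right) \left(- \frac{1}{66}\right) = \frac{196}{33}$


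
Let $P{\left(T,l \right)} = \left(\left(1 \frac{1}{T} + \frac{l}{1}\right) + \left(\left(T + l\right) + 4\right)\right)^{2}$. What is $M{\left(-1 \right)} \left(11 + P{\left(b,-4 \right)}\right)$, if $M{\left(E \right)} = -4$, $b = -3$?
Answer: $- \frac{2332}{9} \approx -259.11$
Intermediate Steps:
$P{\left(T,l \right)} = \left(4 + T + \frac{1}{T} + 2 l\right)^{2}$ ($P{\left(T,l \right)} = \left(\left(\frac{1}{T} + l 1\right) + \left(4 + T + l\right)\right)^{2} = \left(\left(\frac{1}{T} + l\right) + \left(4 + T + l\right)\right)^{2} = \left(\left(l + \frac{1}{T}\right) + \left(4 + T + l\right)\right)^{2} = \left(4 + T + \frac{1}{T} + 2 l\right)^{2}$)
$M{\left(-1 \right)} \left(11 + P{\left(b,-4 \right)}\right) = - 4 \left(11 + \frac{\left(1 + \left(-3\right)^{2} + 4 \left(-3\right) + 2 \left(-3\right) \left(-4\right)\right)^{2}}{9}\right) = - 4 \left(11 + \frac{\left(1 + 9 - 12 + 24\right)^{2}}{9}\right) = - 4 \left(11 + \frac{22^{2}}{9}\right) = - 4 \left(11 + \frac{1}{9} \cdot 484\right) = - 4 \left(11 + \frac{484}{9}\right) = \left(-4\right) \frac{583}{9} = - \frac{2332}{9}$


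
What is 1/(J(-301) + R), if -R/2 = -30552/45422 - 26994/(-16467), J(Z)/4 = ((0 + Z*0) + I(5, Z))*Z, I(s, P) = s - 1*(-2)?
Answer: -11332789/95534655440 ≈ -0.00011862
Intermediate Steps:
I(s, P) = 2 + s (I(s, P) = s + 2 = 2 + s)
J(Z) = 28*Z (J(Z) = 4*(((0 + Z*0) + (2 + 5))*Z) = 4*(((0 + 0) + 7)*Z) = 4*((0 + 7)*Z) = 4*(7*Z) = 28*Z)
R = -21909748/11332789 (R = -2*(-30552/45422 - 26994/(-16467)) = -2*(-30552*1/45422 - 26994*(-1/16467)) = -2*(-15276/22711 + 818/499) = -2*10954874/11332789 = -21909748/11332789 ≈ -1.9333)
1/(J(-301) + R) = 1/(28*(-301) - 21909748/11332789) = 1/(-8428 - 21909748/11332789) = 1/(-95534655440/11332789) = -11332789/95534655440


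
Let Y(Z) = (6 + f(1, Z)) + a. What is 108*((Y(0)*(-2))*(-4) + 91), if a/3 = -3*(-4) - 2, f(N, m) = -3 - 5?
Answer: 34020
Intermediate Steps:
f(N, m) = -8
a = 30 (a = 3*(-3*(-4) - 2) = 3*(12 - 2) = 3*10 = 30)
Y(Z) = 28 (Y(Z) = (6 - 8) + 30 = -2 + 30 = 28)
108*((Y(0)*(-2))*(-4) + 91) = 108*((28*(-2))*(-4) + 91) = 108*(-56*(-4) + 91) = 108*(224 + 91) = 108*315 = 34020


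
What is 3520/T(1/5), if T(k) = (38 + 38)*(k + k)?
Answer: 2200/19 ≈ 115.79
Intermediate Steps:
T(k) = 152*k (T(k) = 76*(2*k) = 152*k)
3520/T(1/5) = 3520/((152*(1/5))) = 3520/(152/5) = 3520*(5/152) = 2200/19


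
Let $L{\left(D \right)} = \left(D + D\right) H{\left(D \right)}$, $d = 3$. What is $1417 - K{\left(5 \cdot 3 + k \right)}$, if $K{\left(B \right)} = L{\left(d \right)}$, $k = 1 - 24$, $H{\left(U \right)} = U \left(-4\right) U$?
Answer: $1633$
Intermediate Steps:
$H{\left(U \right)} = - 4 U^{2}$ ($H{\left(U \right)} = - 4 U U = - 4 U^{2}$)
$L{\left(D \right)} = - 8 D^{3}$ ($L{\left(D \right)} = \left(D + D\right) \left(- 4 D^{2}\right) = 2 D \left(- 4 D^{2}\right) = - 8 D^{3}$)
$k = -23$ ($k = 1 - 24 = -23$)
$K{\left(B \right)} = -216$ ($K{\left(B \right)} = - 8 \cdot 3^{3} = \left(-8\right) 27 = -216$)
$1417 - K{\left(5 \cdot 3 + k \right)} = 1417 - -216 = 1417 + 216 = 1633$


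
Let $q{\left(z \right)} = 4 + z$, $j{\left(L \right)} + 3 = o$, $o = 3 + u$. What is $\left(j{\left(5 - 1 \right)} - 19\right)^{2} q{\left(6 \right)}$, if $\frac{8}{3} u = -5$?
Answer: $\frac{139445}{32} \approx 4357.7$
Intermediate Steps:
$u = - \frac{15}{8}$ ($u = \frac{3}{8} \left(-5\right) = - \frac{15}{8} \approx -1.875$)
$o = \frac{9}{8}$ ($o = 3 - \frac{15}{8} = \frac{9}{8} \approx 1.125$)
$j{\left(L \right)} = - \frac{15}{8}$ ($j{\left(L \right)} = -3 + \frac{9}{8} = - \frac{15}{8}$)
$\left(j{\left(5 - 1 \right)} - 19\right)^{2} q{\left(6 \right)} = \left(- \frac{15}{8} - 19\right)^{2} \left(4 + 6\right) = \left(- \frac{167}{8}\right)^{2} \cdot 10 = \frac{27889}{64} \cdot 10 = \frac{139445}{32}$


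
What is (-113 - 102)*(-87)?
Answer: 18705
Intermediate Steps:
(-113 - 102)*(-87) = -215*(-87) = 18705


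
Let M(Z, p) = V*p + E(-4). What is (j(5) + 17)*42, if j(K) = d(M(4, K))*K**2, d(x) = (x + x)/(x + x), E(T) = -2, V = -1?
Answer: 1764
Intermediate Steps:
M(Z, p) = -2 - p (M(Z, p) = -p - 2 = -2 - p)
d(x) = 1 (d(x) = (2*x)/((2*x)) = (2*x)*(1/(2*x)) = 1)
j(K) = K**2 (j(K) = 1*K**2 = K**2)
(j(5) + 17)*42 = (5**2 + 17)*42 = (25 + 17)*42 = 42*42 = 1764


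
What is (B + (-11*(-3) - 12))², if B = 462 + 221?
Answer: 495616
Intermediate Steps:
B = 683
(B + (-11*(-3) - 12))² = (683 + (-11*(-3) - 12))² = (683 + (33 - 12))² = (683 + 21)² = 704² = 495616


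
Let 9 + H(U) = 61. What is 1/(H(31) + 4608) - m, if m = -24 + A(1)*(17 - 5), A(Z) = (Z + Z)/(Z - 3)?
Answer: 167761/4660 ≈ 36.000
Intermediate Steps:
H(U) = 52 (H(U) = -9 + 61 = 52)
A(Z) = 2*Z/(-3 + Z) (A(Z) = (2*Z)/(-3 + Z) = 2*Z/(-3 + Z))
m = -36 (m = -24 + (2*1/(-3 + 1))*(17 - 5) = -24 + (2*1/(-2))*12 = -24 + (2*1*(-½))*12 = -24 - 1*12 = -24 - 12 = -36)
1/(H(31) + 4608) - m = 1/(52 + 4608) - 1*(-36) = 1/4660 + 36 = 167761/4660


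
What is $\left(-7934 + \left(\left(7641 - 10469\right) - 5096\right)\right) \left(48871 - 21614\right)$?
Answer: $-432241506$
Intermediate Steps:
$\left(-7934 + \left(\left(7641 - 10469\right) - 5096\right)\right) \left(48871 - 21614\right) = \left(-7934 - 7924\right) 27257 = \left(-15858\right) 27257 = -432241506$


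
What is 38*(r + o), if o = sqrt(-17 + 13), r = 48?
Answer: 1824 + 76*I ≈ 1824.0 + 76.0*I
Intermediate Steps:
o = 2*I (o = sqrt(-4) = 2*I ≈ 2.0*I)
38*(r + o) = 38*(48 + 2*I) = 1824 + 76*I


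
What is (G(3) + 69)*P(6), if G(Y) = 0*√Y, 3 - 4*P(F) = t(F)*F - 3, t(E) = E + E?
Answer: -2277/2 ≈ -1138.5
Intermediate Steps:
t(E) = 2*E
P(F) = 3/2 - F²/2 (P(F) = ¾ - ((2*F)*F - 3)/4 = ¾ - (2*F² - 3)/4 = ¾ - (-3 + 2*F²)/4 = ¾ + (¾ - F²/2) = 3/2 - F²/2)
G(Y) = 0
(G(3) + 69)*P(6) = (0 + 69)*(3/2 - ½*6²) = 69*(3/2 - ½*36) = 69*(3/2 - 18) = 69*(-33/2) = -2277/2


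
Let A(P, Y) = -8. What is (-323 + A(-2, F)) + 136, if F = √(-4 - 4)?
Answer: -195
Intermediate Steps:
F = 2*I*√2 (F = √(-8) = 2*I*√2 ≈ 2.8284*I)
(-323 + A(-2, F)) + 136 = (-323 - 8) + 136 = -331 + 136 = -195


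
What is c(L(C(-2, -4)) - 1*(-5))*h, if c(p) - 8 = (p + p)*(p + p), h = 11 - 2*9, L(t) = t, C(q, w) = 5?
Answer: -2856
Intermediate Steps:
h = -7 (h = 11 - 18 = -7)
c(p) = 8 + 4*p² (c(p) = 8 + (p + p)*(p + p) = 8 + (2*p)*(2*p) = 8 + 4*p²)
c(L(C(-2, -4)) - 1*(-5))*h = (8 + 4*(5 - 1*(-5))²)*(-7) = (8 + 4*(5 + 5)²)*(-7) = (8 + 4*10²)*(-7) = (8 + 4*100)*(-7) = (8 + 400)*(-7) = 408*(-7) = -2856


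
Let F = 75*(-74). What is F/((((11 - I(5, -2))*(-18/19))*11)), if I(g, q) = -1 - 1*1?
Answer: 17575/429 ≈ 40.967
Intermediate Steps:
I(g, q) = -2 (I(g, q) = -1 - 1 = -2)
F = -5550
F/((((11 - I(5, -2))*(-18/19))*11)) = -5550*(-19/(198*(11 - 1*(-2)))) = -5550*(-19/(198*(11 + 2))) = -5550/((13*(-18/19))*11) = -5550/((-234/19*11)) = -5550/(-2574/19) = -5550*(-19/2574) = 17575/429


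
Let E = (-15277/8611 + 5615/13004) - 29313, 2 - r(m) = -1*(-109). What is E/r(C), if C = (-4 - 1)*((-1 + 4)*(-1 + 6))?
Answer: 3282545127315/11981586508 ≈ 273.97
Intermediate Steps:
C = -75 (C = -15*5 = -5*15 = -75)
r(m) = -107 (r(m) = 2 - (-1)*(-109) = 2 - 1*109 = 2 - 109 = -107)
E = -3282545127315/111977444 (E = (-15277*1/8611 + 5615*(1/13004)) - 29313 = (-15277/8611 + 5615/13004) - 29313 = -150311343/111977444 - 29313 = -3282545127315/111977444 ≈ -29314.)
E/r(C) = -3282545127315/111977444/(-107) = -3282545127315/111977444*(-1/107) = 3282545127315/11981586508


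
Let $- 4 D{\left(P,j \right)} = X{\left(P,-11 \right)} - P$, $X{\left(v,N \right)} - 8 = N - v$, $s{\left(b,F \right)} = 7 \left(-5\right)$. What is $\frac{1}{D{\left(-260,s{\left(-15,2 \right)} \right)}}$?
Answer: $- \frac{4}{517} \approx -0.0077369$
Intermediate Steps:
$s{\left(b,F \right)} = -35$
$X{\left(v,N \right)} = 8 + N - v$ ($X{\left(v,N \right)} = 8 + \left(N - v\right) = 8 + N - v$)
$D{\left(P,j \right)} = \frac{3}{4} + \frac{P}{2}$ ($D{\left(P,j \right)} = - \frac{\left(8 - 11 - P\right) - P}{4} = - \frac{\left(-3 - P\right) - P}{4} = - \frac{-3 - 2 P}{4} = \frac{3}{4} + \frac{P}{2}$)
$\frac{1}{D{\left(-260,s{\left(-15,2 \right)} \right)}} = \frac{1}{\frac{3}{4} + \frac{1}{2} \left(-260\right)} = \frac{1}{\frac{3}{4} - 130} = \frac{1}{- \frac{517}{4}} = - \frac{4}{517}$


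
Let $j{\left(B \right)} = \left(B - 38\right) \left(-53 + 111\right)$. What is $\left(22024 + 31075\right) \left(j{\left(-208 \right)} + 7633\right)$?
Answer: $-352311865$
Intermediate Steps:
$j{\left(B \right)} = -2204 + 58 B$ ($j{\left(B \right)} = \left(-38 + B\right) 58 = -2204 + 58 B$)
$\left(22024 + 31075\right) \left(j{\left(-208 \right)} + 7633\right) = \left(22024 + 31075\right) \left(\left(-2204 + 58 \left(-208\right)\right) + 7633\right) = 53099 \left(\left(-2204 - 12064\right) + 7633\right) = 53099 \left(-14268 + 7633\right) = 53099 \left(-6635\right) = -352311865$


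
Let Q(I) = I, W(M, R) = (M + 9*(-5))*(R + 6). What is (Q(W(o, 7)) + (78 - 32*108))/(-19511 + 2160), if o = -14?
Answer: 4145/17351 ≈ 0.23889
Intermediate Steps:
W(M, R) = (-45 + M)*(6 + R) (W(M, R) = (M - 45)*(6 + R) = (-45 + M)*(6 + R))
(Q(W(o, 7)) + (78 - 32*108))/(-19511 + 2160) = ((-270 - 45*7 + 6*(-14) - 14*7) + (78 - 32*108))/(-19511 + 2160) = ((-270 - 315 - 84 - 98) + (78 - 3456))/(-17351) = (-767 - 3378)*(-1/17351) = -4145*(-1/17351) = 4145/17351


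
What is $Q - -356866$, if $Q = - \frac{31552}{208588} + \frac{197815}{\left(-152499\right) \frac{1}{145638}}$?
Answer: $\frac{445201607236332}{2650788451} \approx 1.6795 \cdot 10^{5}$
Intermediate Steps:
$Q = - \frac{500774664118234}{2650788451}$ ($Q = \left(-31552\right) \frac{1}{208588} + \frac{197815}{\left(-152499\right) \frac{1}{145638}} = - \frac{7888}{52147} + \frac{197815}{- \frac{50833}{48546}} = - \frac{7888}{52147} + 197815 \left(- \frac{48546}{50833}\right) = - \frac{7888}{52147} - \frac{9603126990}{50833} = - \frac{500774664118234}{2650788451} \approx -1.8892 \cdot 10^{5}$)
$Q - -356866 = - \frac{500774664118234}{2650788451} - -356866 = - \frac{500774664118234}{2650788451} + 356866 = \frac{445201607236332}{2650788451}$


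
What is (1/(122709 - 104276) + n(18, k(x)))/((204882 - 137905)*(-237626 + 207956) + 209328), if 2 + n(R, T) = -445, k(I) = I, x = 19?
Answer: 4119775/18313169481723 ≈ 2.2496e-7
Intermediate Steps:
n(R, T) = -447 (n(R, T) = -2 - 445 = -447)
(1/(122709 - 104276) + n(18, k(x)))/((204882 - 137905)*(-237626 + 207956) + 209328) = (1/(122709 - 104276) - 447)/((204882 - 137905)*(-237626 + 207956) + 209328) = (1/18433 - 447)/(66977*(-29670) + 209328) = (1/18433 - 447)/(-1987207590 + 209328) = -8239550/18433/(-1986998262) = -8239550/18433*(-1/1986998262) = 4119775/18313169481723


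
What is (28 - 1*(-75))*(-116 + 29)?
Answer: -8961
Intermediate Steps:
(28 - 1*(-75))*(-116 + 29) = (28 + 75)*(-87) = 103*(-87) = -8961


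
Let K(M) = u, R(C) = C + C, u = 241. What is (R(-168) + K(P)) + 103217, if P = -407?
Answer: 103122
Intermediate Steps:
R(C) = 2*C
K(M) = 241
(R(-168) + K(P)) + 103217 = (2*(-168) + 241) + 103217 = (-336 + 241) + 103217 = -95 + 103217 = 103122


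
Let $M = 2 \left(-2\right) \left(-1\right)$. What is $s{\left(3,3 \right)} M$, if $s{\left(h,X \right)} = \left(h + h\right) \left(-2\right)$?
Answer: $-48$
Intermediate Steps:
$s{\left(h,X \right)} = - 4 h$ ($s{\left(h,X \right)} = 2 h \left(-2\right) = - 4 h$)
$M = 4$ ($M = \left(-4\right) \left(-1\right) = 4$)
$s{\left(3,3 \right)} M = \left(-4\right) 3 \cdot 4 = \left(-12\right) 4 = -48$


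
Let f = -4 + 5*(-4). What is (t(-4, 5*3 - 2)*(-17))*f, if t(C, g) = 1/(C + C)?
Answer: -51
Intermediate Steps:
t(C, g) = 1/(2*C)
f = -24 (f = -4 - 20 = -24)
(t(-4, 5*3 - 2)*(-17))*f = (((½)/(-4))*(-17))*(-24) = (((½)*(-¼))*(-17))*(-24) = -⅛*(-17)*(-24) = (17/8)*(-24) = -51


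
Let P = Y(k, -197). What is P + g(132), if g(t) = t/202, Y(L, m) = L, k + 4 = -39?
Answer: -4277/101 ≈ -42.347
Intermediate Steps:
k = -43 (k = -4 - 39 = -43)
P = -43
g(t) = t/202 (g(t) = t*(1/202) = t/202)
P + g(132) = -43 + (1/202)*132 = -43 + 66/101 = -4277/101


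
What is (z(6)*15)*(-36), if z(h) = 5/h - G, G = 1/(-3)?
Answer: -630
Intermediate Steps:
G = -⅓ (G = 1*(-⅓) = -⅓ ≈ -0.33333)
z(h) = ⅓ + 5/h (z(h) = 5/h - 1*(-⅓) = 5/h + ⅓ = ⅓ + 5/h)
(z(6)*15)*(-36) = (((⅓)*(15 + 6)/6)*15)*(-36) = (((⅓)*(⅙)*21)*15)*(-36) = ((7/6)*15)*(-36) = (35/2)*(-36) = -630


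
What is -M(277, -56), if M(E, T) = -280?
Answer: 280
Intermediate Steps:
-M(277, -56) = -1*(-280) = 280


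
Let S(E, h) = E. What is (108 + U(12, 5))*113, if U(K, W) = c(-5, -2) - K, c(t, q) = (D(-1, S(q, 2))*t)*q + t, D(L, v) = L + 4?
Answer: 13673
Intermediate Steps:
D(L, v) = 4 + L
c(t, q) = t + 3*q*t (c(t, q) = ((4 - 1)*t)*q + t = (3*t)*q + t = 3*q*t + t = t + 3*q*t)
U(K, W) = 25 - K (U(K, W) = -5*(1 + 3*(-2)) - K = -5*(1 - 6) - K = -5*(-5) - K = 25 - K)
(108 + U(12, 5))*113 = (108 + (25 - 1*12))*113 = (108 + (25 - 12))*113 = (108 + 13)*113 = 121*113 = 13673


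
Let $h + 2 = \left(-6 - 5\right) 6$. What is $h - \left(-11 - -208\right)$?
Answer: $-265$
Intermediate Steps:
$h = -68$ ($h = -2 + \left(-6 - 5\right) 6 = -2 - 66 = -68$)
$h - \left(-11 - -208\right) = -68 - \left(-11 - -208\right) = -68 - \left(-11 + 208\right) = -68 - 197 = -265$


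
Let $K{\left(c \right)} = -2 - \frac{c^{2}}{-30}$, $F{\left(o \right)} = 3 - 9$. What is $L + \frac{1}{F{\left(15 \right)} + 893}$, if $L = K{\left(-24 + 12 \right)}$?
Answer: $\frac{12423}{4435} \approx 2.8011$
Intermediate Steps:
$F{\left(o \right)} = -6$
$K{\left(c \right)} = -2 + \frac{c^{2}}{30}$ ($K{\left(c \right)} = -2 - c^{2} \left(- \frac{1}{30}\right) = -2 - - \frac{c^{2}}{30} = -2 + \frac{c^{2}}{30}$)
$L = \frac{14}{5}$ ($L = -2 + \frac{\left(-24 + 12\right)^{2}}{30} = -2 + \frac{\left(-12\right)^{2}}{30} = -2 + \frac{1}{30} \cdot 144 = -2 + \frac{24}{5} = \frac{14}{5} \approx 2.8$)
$L + \frac{1}{F{\left(15 \right)} + 893} = \frac{14}{5} + \frac{1}{-6 + 893} = \frac{14}{5} + \frac{1}{887} = \frac{12423}{4435}$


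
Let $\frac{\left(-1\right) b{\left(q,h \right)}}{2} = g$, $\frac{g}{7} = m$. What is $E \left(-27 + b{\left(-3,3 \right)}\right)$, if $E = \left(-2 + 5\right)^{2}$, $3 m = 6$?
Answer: $-495$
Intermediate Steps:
$m = 2$ ($m = \frac{1}{3} \cdot 6 = 2$)
$g = 14$ ($g = 7 \cdot 2 = 14$)
$b{\left(q,h \right)} = -28$ ($b{\left(q,h \right)} = \left(-2\right) 14 = -28$)
$E = 9$ ($E = 3^{2} = 9$)
$E \left(-27 + b{\left(-3,3 \right)}\right) = 9 \left(-27 - 28\right) = 9 \left(-55\right) = -495$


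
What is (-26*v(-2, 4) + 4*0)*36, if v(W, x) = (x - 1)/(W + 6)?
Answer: -702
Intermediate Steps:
v(W, x) = (-1 + x)/(6 + W)
(-26*v(-2, 4) + 4*0)*36 = (-26*(-1 + 4)/(6 - 2) + 4*0)*36 = (-26*3/4 + 0)*36 = (-13*3/2 + 0)*36 = (-26*¾ + 0)*36 = (-39/2 + 0)*36 = -39/2*36 = -702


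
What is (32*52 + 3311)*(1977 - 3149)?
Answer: -5830700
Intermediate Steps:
(32*52 + 3311)*(1977 - 3149) = (1664 + 3311)*(-1172) = 4975*(-1172) = -5830700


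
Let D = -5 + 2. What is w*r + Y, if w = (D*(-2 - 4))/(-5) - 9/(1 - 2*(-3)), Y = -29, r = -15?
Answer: 310/7 ≈ 44.286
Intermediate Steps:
D = -3
w = -171/35 (w = -3*(-2 - 4)/(-5) - 9/(1 - 2*(-3)) = -3*(-6)*(-⅕) - 9/(1 + 6) = 18*(-⅕) - 9/7 = -18/5 - 9*⅐ = -18/5 - 9/7 = -171/35 ≈ -4.8857)
w*r + Y = -171/35*(-15) - 29 = 513/7 - 29 = 310/7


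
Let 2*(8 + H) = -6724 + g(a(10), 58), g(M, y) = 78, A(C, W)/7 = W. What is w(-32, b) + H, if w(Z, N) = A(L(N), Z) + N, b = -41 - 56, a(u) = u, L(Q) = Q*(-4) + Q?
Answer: -3652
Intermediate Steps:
L(Q) = -3*Q (L(Q) = -4*Q + Q = -3*Q)
A(C, W) = 7*W
b = -97
H = -3331 (H = -8 + (-6724 + 78)/2 = -8 + (½)*(-6646) = -8 - 3323 = -3331)
w(Z, N) = N + 7*Z (w(Z, N) = 7*Z + N = N + 7*Z)
w(-32, b) + H = (-97 + 7*(-32)) - 3331 = (-97 - 224) - 3331 = -321 - 3331 = -3652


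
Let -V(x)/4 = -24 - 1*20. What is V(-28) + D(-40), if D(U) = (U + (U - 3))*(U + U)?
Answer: 6816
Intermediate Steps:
D(U) = 2*U*(-3 + 2*U) (D(U) = (U + (-3 + U))*(2*U) = (-3 + 2*U)*(2*U) = 2*U*(-3 + 2*U))
V(x) = 176 (V(x) = -4*(-24 - 1*20) = -4*(-24 - 20) = -4*(-44) = 176)
V(-28) + D(-40) = 176 + 2*(-40)*(-3 + 2*(-40)) = 176 + 2*(-40)*(-3 - 80) = 176 + 2*(-40)*(-83) = 176 + 6640 = 6816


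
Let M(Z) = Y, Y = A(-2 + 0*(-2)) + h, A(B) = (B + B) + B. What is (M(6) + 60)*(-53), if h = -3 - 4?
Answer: -2491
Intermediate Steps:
h = -7
A(B) = 3*B (A(B) = 2*B + B = 3*B)
Y = -13 (Y = 3*(-2 + 0*(-2)) - 7 = 3*(-2 + 0) - 7 = 3*(-2) - 7 = -6 - 7 = -13)
M(Z) = -13
(M(6) + 60)*(-53) = (-13 + 60)*(-53) = 47*(-53) = -2491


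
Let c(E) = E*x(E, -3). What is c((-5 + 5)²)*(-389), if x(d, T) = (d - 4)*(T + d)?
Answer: 0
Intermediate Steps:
x(d, T) = (-4 + d)*(T + d)
c(E) = E*(12 + E² - 7*E) (c(E) = E*(E² - 4*(-3) - 4*E - 3*E) = E*(E² + 12 - 4*E - 3*E) = E*(12 + E² - 7*E))
c((-5 + 5)²)*(-389) = ((-5 + 5)²*(12 + ((-5 + 5)²)² - 7*(-5 + 5)²))*(-389) = (0²*(12 + (0²)² - 7*0²))*(-389) = (0*(12 + 0² - 7*0))*(-389) = (0*(12 + 0 + 0))*(-389) = (0*12)*(-389) = 0*(-389) = 0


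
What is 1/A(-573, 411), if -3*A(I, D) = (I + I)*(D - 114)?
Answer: 1/113454 ≈ 8.8141e-6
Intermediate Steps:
A(I, D) = -2*I*(-114 + D)/3 (A(I, D) = -(I + I)*(D - 114)/3 = -2*I*(-114 + D)/3)
1/A(-573, 411) = 1/((⅔)*(-573)*(114 - 1*411)) = 1/((⅔)*(-573)*(114 - 411)) = 1/((⅔)*(-573)*(-297)) = 1/113454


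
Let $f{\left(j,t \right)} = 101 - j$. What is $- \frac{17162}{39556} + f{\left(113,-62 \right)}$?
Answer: $- \frac{245917}{19778} \approx -12.434$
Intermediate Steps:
$- \frac{17162}{39556} + f{\left(113,-62 \right)} = - \frac{17162}{39556} + \left(101 - 113\right) = \left(-17162\right) \frac{1}{39556} + \left(101 - 113\right) = - \frac{8581}{19778} - 12 = - \frac{245917}{19778}$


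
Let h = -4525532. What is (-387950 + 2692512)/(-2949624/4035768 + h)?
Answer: -387528232234/761000007425 ≈ -0.50924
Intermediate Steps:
(-387950 + 2692512)/(-2949624/4035768 + h) = (-387950 + 2692512)/(-2949624/4035768 - 4525532) = 2304562/(-2949624*1/4035768 - 4525532) = 2304562/(-122901/168157 - 4525532) = 2304562/(-761000007425/168157) = 2304562*(-168157/761000007425) = -387528232234/761000007425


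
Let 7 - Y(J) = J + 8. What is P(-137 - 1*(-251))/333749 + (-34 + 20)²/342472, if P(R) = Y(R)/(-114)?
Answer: 36041692/62645021049 ≈ 0.00057533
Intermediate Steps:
Y(J) = -1 - J (Y(J) = 7 - (J + 8) = 7 - (8 + J) = 7 + (-8 - J) = -1 - J)
P(R) = 1/114 + R/114 (P(R) = (-1 - R)/(-114) = (-1 - R)*(-1/114) = 1/114 + R/114)
P(-137 - 1*(-251))/333749 + (-34 + 20)²/342472 = (1/114 + (-137 - 1*(-251))/114)/333749 + (-34 + 20)²/342472 = (1/114 + (-137 + 251)/114)*(1/333749) + (-14)²*(1/342472) = (1/114 + (1/114)*114)*(1/333749) + 196*(1/342472) = (1/114 + 1)*(1/333749) + 49/85618 = (115/114)*(1/333749) + 49/85618 = 115/38047386 + 49/85618 = 36041692/62645021049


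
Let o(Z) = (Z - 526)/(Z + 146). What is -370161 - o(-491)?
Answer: -42568854/115 ≈ -3.7016e+5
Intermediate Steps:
o(Z) = (-526 + Z)/(146 + Z)
-370161 - o(-491) = -370161 - (-526 - 491)/(146 - 491) = -370161 - (-1017)/(-345) = -370161 - (-1)*(-1017)/345 = -370161 - 1*339/115 = -370161 - 339/115 = -42568854/115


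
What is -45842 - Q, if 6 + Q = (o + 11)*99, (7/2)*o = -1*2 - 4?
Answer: -327287/7 ≈ -46755.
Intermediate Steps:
o = -12/7 (o = 2*(-1*2 - 4)/7 = 2*(-2 - 4)/7 = (2/7)*(-6) = -12/7 ≈ -1.7143)
Q = 6393/7 (Q = -6 + (-12/7 + 11)*99 = -6 + (65/7)*99 = -6 + 6435/7 = 6393/7 ≈ 913.29)
-45842 - Q = -45842 - 1*6393/7 = -45842 - 6393/7 = -327287/7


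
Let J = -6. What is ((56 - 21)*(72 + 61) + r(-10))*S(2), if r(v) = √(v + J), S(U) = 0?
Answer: 0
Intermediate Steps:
r(v) = √(-6 + v) (r(v) = √(v - 6) = √(-6 + v))
((56 - 21)*(72 + 61) + r(-10))*S(2) = ((56 - 21)*(72 + 61) + √(-6 - 10))*0 = (35*133 + √(-16))*0 = (4655 + 4*I)*0 = 0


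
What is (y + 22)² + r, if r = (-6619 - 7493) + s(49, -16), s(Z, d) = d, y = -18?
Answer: -14112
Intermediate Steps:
r = -14128 (r = (-6619 - 7493) - 16 = -14112 - 16 = -14128)
(y + 22)² + r = (-18 + 22)² - 14128 = 4² - 14128 = 16 - 14128 = -14112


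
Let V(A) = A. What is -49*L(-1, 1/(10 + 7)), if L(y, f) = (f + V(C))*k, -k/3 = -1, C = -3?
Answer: 7350/17 ≈ 432.35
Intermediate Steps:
k = 3 (k = -3*(-1) = 3)
L(y, f) = -9 + 3*f (L(y, f) = (f - 3)*3 = (-3 + f)*3 = -9 + 3*f)
-49*L(-1, 1/(10 + 7)) = -49*(-9 + 3/(10 + 7)) = -49*(-9 + 3/17) = -49*(-150/17) = 7350/17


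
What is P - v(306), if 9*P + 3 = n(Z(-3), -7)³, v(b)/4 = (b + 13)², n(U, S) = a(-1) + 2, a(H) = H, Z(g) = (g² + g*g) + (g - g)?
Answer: -3663398/9 ≈ -4.0704e+5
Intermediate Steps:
Z(g) = 2*g² (Z(g) = (g² + g²) + 0 = 2*g² + 0 = 2*g²)
n(U, S) = 1 (n(U, S) = -1 + 2 = 1)
v(b) = 4*(13 + b)² (v(b) = 4*(b + 13)² = 4*(13 + b)²)
P = -2/9 (P = -⅓ + (⅑)*1³ = -⅓ + (⅑)*1 = -⅓ + ⅑ = -2/9 ≈ -0.22222)
P - v(306) = -2/9 - 4*(13 + 306)² = -2/9 - 4*319² = -2/9 - 4*101761 = -2/9 - 1*407044 = -2/9 - 407044 = -3663398/9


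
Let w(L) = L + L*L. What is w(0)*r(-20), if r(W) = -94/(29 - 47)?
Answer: 0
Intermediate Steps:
r(W) = 47/9 (r(W) = -94/(-18) = -94*(-1/18) = 47/9)
w(L) = L + L²
w(0)*r(-20) = (0*(1 + 0))*(47/9) = (0*1)*(47/9) = 0*(47/9) = 0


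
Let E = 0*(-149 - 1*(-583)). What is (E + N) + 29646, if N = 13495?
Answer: 43141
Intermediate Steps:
E = 0 (E = 0*(-149 + 583) = 0*434 = 0)
(E + N) + 29646 = (0 + 13495) + 29646 = 13495 + 29646 = 43141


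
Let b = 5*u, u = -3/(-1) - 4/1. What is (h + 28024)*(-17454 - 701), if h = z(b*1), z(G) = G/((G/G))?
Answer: -508684945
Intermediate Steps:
u = -1 (u = -3*(-1) - 4*1 = 3 - 4 = -1)
b = -5 (b = 5*(-1) = -5)
z(G) = G (z(G) = G/1 = G*1 = G)
h = -5 (h = -5*1 = -5)
(h + 28024)*(-17454 - 701) = (-5 + 28024)*(-17454 - 701) = 28019*(-18155) = -508684945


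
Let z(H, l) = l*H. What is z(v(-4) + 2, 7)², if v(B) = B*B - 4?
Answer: 9604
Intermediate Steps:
v(B) = -4 + B² (v(B) = B² - 4 = -4 + B²)
z(H, l) = H*l
z(v(-4) + 2, 7)² = (((-4 + (-4)²) + 2)*7)² = (((-4 + 16) + 2)*7)² = ((12 + 2)*7)² = (14*7)² = 98² = 9604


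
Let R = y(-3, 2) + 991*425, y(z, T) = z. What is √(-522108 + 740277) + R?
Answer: 421172 + 3*√24241 ≈ 4.2164e+5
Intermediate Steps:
R = 421172 (R = -3 + 991*425 = -3 + 421175 = 421172)
√(-522108 + 740277) + R = √(-522108 + 740277) + 421172 = √218169 + 421172 = 3*√24241 + 421172 = 421172 + 3*√24241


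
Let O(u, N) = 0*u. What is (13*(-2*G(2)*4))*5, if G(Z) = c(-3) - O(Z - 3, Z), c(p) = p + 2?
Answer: 520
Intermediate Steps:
c(p) = 2 + p
O(u, N) = 0
G(Z) = -1 (G(Z) = (2 - 3) - 1*0 = -1 + 0 = -1)
(13*(-2*G(2)*4))*5 = (13*(-2*(-1)*4))*5 = (13*(2*4))*5 = (13*8)*5 = 104*5 = 520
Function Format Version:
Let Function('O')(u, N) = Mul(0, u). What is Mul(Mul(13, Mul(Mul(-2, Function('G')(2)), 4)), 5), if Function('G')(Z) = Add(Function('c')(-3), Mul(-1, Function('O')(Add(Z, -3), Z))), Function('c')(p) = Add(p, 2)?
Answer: 520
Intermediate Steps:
Function('c')(p) = Add(2, p)
Function('O')(u, N) = 0
Function('G')(Z) = -1 (Function('G')(Z) = Add(Add(2, -3), Mul(-1, 0)) = Add(-1, 0) = -1)
Mul(Mul(13, Mul(Mul(-2, Function('G')(2)), 4)), 5) = Mul(Mul(13, Mul(Mul(-2, -1), 4)), 5) = Mul(Mul(13, Mul(2, 4)), 5) = Mul(Mul(13, 8), 5) = Mul(104, 5) = 520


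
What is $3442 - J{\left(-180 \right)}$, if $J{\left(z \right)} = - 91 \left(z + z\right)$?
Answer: $-29318$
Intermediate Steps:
$J{\left(z \right)} = - 182 z$ ($J{\left(z \right)} = - 91 \cdot 2 z = - 182 z$)
$3442 - J{\left(-180 \right)} = 3442 - \left(-182\right) \left(-180\right) = 3442 - 32760 = -29318$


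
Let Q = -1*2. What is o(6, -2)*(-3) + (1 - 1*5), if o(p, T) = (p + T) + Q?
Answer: -10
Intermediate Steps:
Q = -2
o(p, T) = -2 + T + p (o(p, T) = (p + T) - 2 = (T + p) - 2 = -2 + T + p)
o(6, -2)*(-3) + (1 - 1*5) = (-2 - 2 + 6)*(-3) + (1 - 1*5) = 2*(-3) + (1 - 5) = -6 - 4 = -10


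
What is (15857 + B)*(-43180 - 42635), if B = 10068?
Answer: -2224753875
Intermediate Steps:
(15857 + B)*(-43180 - 42635) = (15857 + 10068)*(-43180 - 42635) = 25925*(-85815) = -2224753875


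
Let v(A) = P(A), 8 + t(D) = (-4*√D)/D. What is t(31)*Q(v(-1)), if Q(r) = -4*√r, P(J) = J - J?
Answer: 0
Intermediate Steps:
t(D) = -8 - 4/√D (t(D) = -8 + (-4*√D)/D = -8 - 4/√D)
P(J) = 0
v(A) = 0
t(31)*Q(v(-1)) = (-8 - 4*√31/31)*(-4*√0) = (-8 - 4*√31/31)*(-4*0) = (-8 - 4*√31/31)*0 = 0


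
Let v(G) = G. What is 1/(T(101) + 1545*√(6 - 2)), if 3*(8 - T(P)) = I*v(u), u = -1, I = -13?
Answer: 3/9281 ≈ 0.00032324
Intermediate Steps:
T(P) = 11/3 (T(P) = 8 - (-13)*(-1)/3 = 8 - ⅓*13 = 8 - 13/3 = 11/3)
1/(T(101) + 1545*√(6 - 2)) = 1/(11/3 + 1545*√(6 - 2)) = 1/(11/3 + 1545*√4) = 1/(11/3 + 1545*2) = 1/(11/3 + 3090) = 1/(9281/3) = 3/9281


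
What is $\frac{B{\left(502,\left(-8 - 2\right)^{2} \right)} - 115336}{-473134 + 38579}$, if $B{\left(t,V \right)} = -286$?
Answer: $\frac{115622}{434555} \approx 0.26607$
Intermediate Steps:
$\frac{B{\left(502,\left(-8 - 2\right)^{2} \right)} - 115336}{-473134 + 38579} = \frac{-286 - 115336}{-473134 + 38579} = - \frac{115622}{-434555} = \left(-115622\right) \left(- \frac{1}{434555}\right) = \frac{115622}{434555}$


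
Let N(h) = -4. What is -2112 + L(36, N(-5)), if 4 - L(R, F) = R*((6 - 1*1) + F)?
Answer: -2144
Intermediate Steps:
L(R, F) = 4 - R*(5 + F) (L(R, F) = 4 - R*((6 - 1*1) + F) = 4 - R*((6 - 1) + F) = 4 - R*(5 + F))
-2112 + L(36, N(-5)) = -2112 + (4 - 5*36 - 1*(-4)*36) = -2112 + (4 - 180 + 144) = -2112 - 32 = -2144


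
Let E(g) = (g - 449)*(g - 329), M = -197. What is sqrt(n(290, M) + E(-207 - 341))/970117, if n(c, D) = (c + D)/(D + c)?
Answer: sqrt(874370)/970117 ≈ 0.00096388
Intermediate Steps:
E(g) = (-449 + g)*(-329 + g)
n(c, D) = 1 (n(c, D) = (D + c)/(D + c) = 1)
sqrt(n(290, M) + E(-207 - 341))/970117 = sqrt(1 + (147721 + (-207 - 341)**2 - 778*(-207 - 341)))/970117 = sqrt(1 + (147721 + (-548)**2 - 778*(-548)))*(1/970117) = sqrt(1 + (147721 + 300304 + 426344))*(1/970117) = sqrt(1 + 874369)*(1/970117) = sqrt(874370)*(1/970117) = sqrt(874370)/970117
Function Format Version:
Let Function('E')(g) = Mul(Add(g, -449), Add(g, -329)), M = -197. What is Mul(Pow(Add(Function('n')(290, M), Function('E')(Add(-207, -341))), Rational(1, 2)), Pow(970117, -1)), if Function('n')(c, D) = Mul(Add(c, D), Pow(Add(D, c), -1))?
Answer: Mul(Rational(1, 970117), Pow(874370, Rational(1, 2))) ≈ 0.00096388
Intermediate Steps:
Function('E')(g) = Mul(Add(-449, g), Add(-329, g))
Function('n')(c, D) = 1 (Function('n')(c, D) = Mul(Add(D, c), Pow(Add(D, c), -1)) = 1)
Mul(Pow(Add(Function('n')(290, M), Function('E')(Add(-207, -341))), Rational(1, 2)), Pow(970117, -1)) = Mul(Pow(Add(1, Add(147721, Pow(Add(-207, -341), 2), Mul(-778, Add(-207, -341)))), Rational(1, 2)), Pow(970117, -1)) = Mul(Pow(Add(1, Add(147721, Pow(-548, 2), Mul(-778, -548))), Rational(1, 2)), Rational(1, 970117)) = Mul(Pow(Add(1, Add(147721, 300304, 426344)), Rational(1, 2)), Rational(1, 970117)) = Mul(Pow(Add(1, 874369), Rational(1, 2)), Rational(1, 970117)) = Mul(Pow(874370, Rational(1, 2)), Rational(1, 970117)) = Mul(Rational(1, 970117), Pow(874370, Rational(1, 2)))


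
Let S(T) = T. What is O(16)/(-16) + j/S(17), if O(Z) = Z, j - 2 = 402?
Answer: 387/17 ≈ 22.765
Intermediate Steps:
j = 404 (j = 2 + 402 = 404)
O(16)/(-16) + j/S(17) = 16/(-16) + 404/17 = 16*(-1/16) + 404*(1/17) = -1 + 404/17 = 387/17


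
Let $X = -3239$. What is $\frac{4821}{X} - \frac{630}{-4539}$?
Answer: $- \frac{6613983}{4900607} \approx -1.3496$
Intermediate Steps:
$\frac{4821}{X} - \frac{630}{-4539} = \frac{4821}{-3239} - \frac{630}{-4539} = 4821 \left(- \frac{1}{3239}\right) - - \frac{210}{1513} = - \frac{4821}{3239} + \frac{210}{1513} = - \frac{6613983}{4900607}$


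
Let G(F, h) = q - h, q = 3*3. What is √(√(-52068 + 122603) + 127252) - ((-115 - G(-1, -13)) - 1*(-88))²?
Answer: -2401 + √(127252 + √70535) ≈ -2043.9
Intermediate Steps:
q = 9
G(F, h) = 9 - h
√(√(-52068 + 122603) + 127252) - ((-115 - G(-1, -13)) - 1*(-88))² = √(√(-52068 + 122603) + 127252) - ((-115 - (9 - 1*(-13))) - 1*(-88))² = √(√70535 + 127252) - ((-115 - (9 + 13)) + 88)² = √(127252 + √70535) - ((-115 - 1*22) + 88)² = √(127252 + √70535) - ((-115 - 22) + 88)² = √(127252 + √70535) - (-137 + 88)² = √(127252 + √70535) - 1*(-49)² = √(127252 + √70535) - 1*2401 = √(127252 + √70535) - 2401 = -2401 + √(127252 + √70535)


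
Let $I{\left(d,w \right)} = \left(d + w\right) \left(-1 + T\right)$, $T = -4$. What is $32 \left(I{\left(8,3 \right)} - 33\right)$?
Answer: $-2816$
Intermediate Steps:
$I{\left(d,w \right)} = - 5 d - 5 w$ ($I{\left(d,w \right)} = \left(d + w\right) \left(-1 - 4\right) = \left(d + w\right) \left(-5\right) = - 5 d - 5 w$)
$32 \left(I{\left(8,3 \right)} - 33\right) = 32 \left(\left(\left(-5\right) 8 - 15\right) - 33\right) = 32 \left(\left(-40 - 15\right) - 33\right) = 32 \left(-55 - 33\right) = 32 \left(-88\right) = -2816$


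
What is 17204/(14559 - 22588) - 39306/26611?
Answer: -773403518/213659719 ≈ -3.6198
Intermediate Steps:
17204/(14559 - 22588) - 39306/26611 = 17204/(-8029) - 39306*1/26611 = 17204*(-1/8029) - 39306/26611 = -17204/8029 - 39306/26611 = -773403518/213659719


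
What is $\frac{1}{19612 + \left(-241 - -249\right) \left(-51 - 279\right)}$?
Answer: $\frac{1}{16972} \approx 5.8921 \cdot 10^{-5}$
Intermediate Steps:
$\frac{1}{19612 + \left(-241 - -249\right) \left(-51 - 279\right)} = \frac{1}{19612 + \left(-241 + 249\right) \left(-330\right)} = \frac{1}{19612 + 8 \left(-330\right)} = \frac{1}{19612 - 2640} = \frac{1}{16972}$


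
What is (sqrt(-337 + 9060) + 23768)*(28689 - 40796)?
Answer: -287759176 - 12107*sqrt(8723) ≈ -2.8889e+8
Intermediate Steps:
(sqrt(-337 + 9060) + 23768)*(28689 - 40796) = (sqrt(8723) + 23768)*(-12107) = (23768 + sqrt(8723))*(-12107) = -287759176 - 12107*sqrt(8723)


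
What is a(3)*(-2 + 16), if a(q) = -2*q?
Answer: -84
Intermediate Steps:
a(3)*(-2 + 16) = (-2*3)*(-2 + 16) = -6*14 = -84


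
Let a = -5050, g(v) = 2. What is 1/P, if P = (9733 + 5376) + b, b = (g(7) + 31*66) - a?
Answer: 1/22207 ≈ 4.5031e-5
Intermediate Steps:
b = 7098 (b = (2 + 31*66) - 1*(-5050) = (2 + 2046) + 5050 = 2048 + 5050 = 7098)
P = 22207 (P = (9733 + 5376) + 7098 = 15109 + 7098 = 22207)
1/P = 1/22207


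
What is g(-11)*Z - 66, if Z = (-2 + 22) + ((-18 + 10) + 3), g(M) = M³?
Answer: -20031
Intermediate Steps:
Z = 15 (Z = 20 + (-8 + 3) = 20 - 5 = 15)
g(-11)*Z - 66 = (-11)³*15 - 66 = -1331*15 - 66 = -19965 - 66 = -20031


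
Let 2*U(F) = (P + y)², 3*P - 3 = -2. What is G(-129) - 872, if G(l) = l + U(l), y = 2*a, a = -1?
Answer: -17993/18 ≈ -999.61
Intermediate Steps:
y = -2 (y = 2*(-1) = -2)
P = ⅓ (P = 1 + (⅓)*(-2) = 1 - ⅔ = ⅓ ≈ 0.33333)
U(F) = 25/18 (U(F) = (⅓ - 2)²/2 = (-5/3)²/2 = (½)*(25/9) = 25/18)
G(l) = 25/18 + l (G(l) = l + 25/18 = 25/18 + l)
G(-129) - 872 = (25/18 - 129) - 872 = -2297/18 - 872 = -17993/18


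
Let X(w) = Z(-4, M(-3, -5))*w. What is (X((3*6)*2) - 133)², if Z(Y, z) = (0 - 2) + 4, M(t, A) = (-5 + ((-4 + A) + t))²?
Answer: 3721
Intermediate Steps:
M(t, A) = (-9 + A + t)² (M(t, A) = (-5 + (-4 + A + t))² = (-9 + A + t)²)
Z(Y, z) = 2 (Z(Y, z) = -2 + 4 = 2)
X(w) = 2*w
(X((3*6)*2) - 133)² = (2*((3*6)*2) - 133)² = (2*(18*2) - 133)² = (2*36 - 133)² = (72 - 133)² = (-61)² = 3721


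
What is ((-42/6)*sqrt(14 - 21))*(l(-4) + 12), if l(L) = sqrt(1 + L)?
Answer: 7*sqrt(21) - 84*I*sqrt(7) ≈ 32.078 - 222.24*I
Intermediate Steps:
((-42/6)*sqrt(14 - 21))*(l(-4) + 12) = ((-42/6)*sqrt(14 - 21))*(sqrt(1 - 4) + 12) = ((-42*1/6)*sqrt(-7))*(sqrt(-3) + 12) = (-7*I*sqrt(7))*(I*sqrt(3) + 12) = (-7*I*sqrt(7))*(12 + I*sqrt(3)) = -7*I*sqrt(7)*(12 + I*sqrt(3))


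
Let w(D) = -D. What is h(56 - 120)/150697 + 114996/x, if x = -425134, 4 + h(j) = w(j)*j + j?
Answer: -9549905094/32033209199 ≈ -0.29813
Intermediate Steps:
h(j) = -4 + j - j² (h(j) = -4 + ((-j)*j + j) = -4 + (-j² + j) = -4 + (j - j²) = -4 + j - j²)
h(56 - 120)/150697 + 114996/x = (-4 + (56 - 120) - (56 - 120)²)/150697 + 114996/(-425134) = (-4 - 64 - 1*(-64)²)*(1/150697) + 114996*(-1/425134) = (-4 - 64 - 1*4096)*(1/150697) - 57498/212567 = (-4 - 64 - 4096)*(1/150697) - 57498/212567 = -4164*1/150697 - 57498/212567 = -4164/150697 - 57498/212567 = -9549905094/32033209199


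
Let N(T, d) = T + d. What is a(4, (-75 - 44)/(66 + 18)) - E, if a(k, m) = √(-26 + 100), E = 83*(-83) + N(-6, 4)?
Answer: 6891 + √74 ≈ 6899.6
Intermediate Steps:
E = -6891 (E = 83*(-83) + (-6 + 4) = -6889 - 2 = -6891)
a(k, m) = √74
a(4, (-75 - 44)/(66 + 18)) - E = √74 - 1*(-6891) = √74 + 6891 = 6891 + √74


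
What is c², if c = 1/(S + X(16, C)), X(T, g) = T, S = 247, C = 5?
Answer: 1/69169 ≈ 1.4457e-5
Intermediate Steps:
c = 1/263 (c = 1/(247 + 16) = 1/263 ≈ 0.0038023)
c² = (1/263)² = 1/69169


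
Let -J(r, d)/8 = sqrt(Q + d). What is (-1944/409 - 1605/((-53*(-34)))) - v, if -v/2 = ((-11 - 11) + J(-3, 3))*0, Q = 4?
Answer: -4159533/737018 ≈ -5.6437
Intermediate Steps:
J(r, d) = -8*sqrt(4 + d)
v = 0 (v = -2*((-11 - 11) - 8*sqrt(4 + 3))*0 = -2*(-22 - 8*sqrt(7))*0 = -2*0 = 0)
(-1944/409 - 1605/((-53*(-34)))) - v = (-1944/409 - 1605/((-53*(-34)))) - 1*0 = (-1944*1/409 - 1605/1802) + 0 = (-1944/409 - 1605*1/1802) + 0 = (-1944/409 - 1605/1802) + 0 = -4159533/737018 + 0 = -4159533/737018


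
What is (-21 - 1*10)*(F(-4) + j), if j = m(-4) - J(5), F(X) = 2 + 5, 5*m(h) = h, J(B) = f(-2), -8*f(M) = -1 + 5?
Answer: -2077/10 ≈ -207.70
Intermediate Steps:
f(M) = -½ (f(M) = -(-1 + 5)/8 = -⅛*4 = -½)
J(B) = -½
m(h) = h/5
F(X) = 7
j = -3/10 (j = (⅕)*(-4) - 1*(-½) = -⅘ + ½ = -3/10 ≈ -0.30000)
(-21 - 1*10)*(F(-4) + j) = (-21 - 1*10)*(7 - 3/10) = (-21 - 10)*(67/10) = -31*67/10 = -2077/10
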